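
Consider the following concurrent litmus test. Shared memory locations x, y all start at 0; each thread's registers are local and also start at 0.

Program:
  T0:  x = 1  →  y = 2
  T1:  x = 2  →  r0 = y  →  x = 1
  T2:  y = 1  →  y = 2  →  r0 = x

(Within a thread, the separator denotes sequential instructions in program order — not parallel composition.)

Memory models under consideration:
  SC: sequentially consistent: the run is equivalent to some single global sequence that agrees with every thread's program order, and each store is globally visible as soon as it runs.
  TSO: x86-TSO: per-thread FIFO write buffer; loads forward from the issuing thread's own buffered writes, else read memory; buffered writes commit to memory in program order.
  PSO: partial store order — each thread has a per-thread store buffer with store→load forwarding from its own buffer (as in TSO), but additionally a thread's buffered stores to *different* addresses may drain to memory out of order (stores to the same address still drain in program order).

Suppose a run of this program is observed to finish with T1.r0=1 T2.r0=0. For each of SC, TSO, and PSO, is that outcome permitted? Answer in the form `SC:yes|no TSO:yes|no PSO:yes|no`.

SC:no TSO:yes PSO:yes

outcome vector order: (T1.r0,T2.r0)
SC: 7 outcomes — {<0 1> <0 2> <1 1> <1 2> <2 0> <2 1> <2 2>}
TSO: 9 outcomes — {<0 0> <0 1> <0 2> <1 0> <1 1> <1 2> <2 0> <2 1> <2 2>}
PSO: 9 outcomes — {<0 0> <0 1> <0 2> <1 0> <1 1> <1 2> <2 0> <2 1> <2 2>}
target <1 0> ∈ {TSO,PSO}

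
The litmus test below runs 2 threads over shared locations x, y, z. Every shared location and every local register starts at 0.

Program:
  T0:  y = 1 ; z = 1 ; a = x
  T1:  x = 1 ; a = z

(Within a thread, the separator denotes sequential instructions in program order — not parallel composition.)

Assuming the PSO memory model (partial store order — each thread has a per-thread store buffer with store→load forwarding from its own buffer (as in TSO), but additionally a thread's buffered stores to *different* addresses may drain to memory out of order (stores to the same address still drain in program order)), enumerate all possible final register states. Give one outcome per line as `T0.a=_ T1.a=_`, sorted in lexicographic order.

outcome vector order: (T0.a,T1.a)
|PSO outcomes| = 4

T0.a=0 T1.a=0
T0.a=0 T1.a=1
T0.a=1 T1.a=0
T0.a=1 T1.a=1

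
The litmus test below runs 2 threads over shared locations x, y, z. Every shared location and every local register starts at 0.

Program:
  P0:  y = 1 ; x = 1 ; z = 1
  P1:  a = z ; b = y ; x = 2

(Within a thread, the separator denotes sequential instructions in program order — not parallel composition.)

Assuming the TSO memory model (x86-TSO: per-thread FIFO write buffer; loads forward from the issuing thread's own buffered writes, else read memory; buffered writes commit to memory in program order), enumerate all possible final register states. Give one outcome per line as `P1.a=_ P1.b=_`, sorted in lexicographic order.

P1.a=0 P1.b=0
P1.a=0 P1.b=1
P1.a=1 P1.b=1

outcome vector order: (P1.a,P1.b)
|TSO outcomes| = 3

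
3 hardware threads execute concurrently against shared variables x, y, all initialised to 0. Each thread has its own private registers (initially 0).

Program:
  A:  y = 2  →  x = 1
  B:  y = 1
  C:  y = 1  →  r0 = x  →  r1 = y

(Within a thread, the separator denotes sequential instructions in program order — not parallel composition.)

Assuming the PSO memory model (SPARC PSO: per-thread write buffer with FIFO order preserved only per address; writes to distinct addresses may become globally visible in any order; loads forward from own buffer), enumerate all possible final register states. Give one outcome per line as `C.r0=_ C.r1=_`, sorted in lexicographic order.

outcome vector order: (C.r0,C.r1)
|PSO outcomes| = 4

C.r0=0 C.r1=1
C.r0=0 C.r1=2
C.r0=1 C.r1=1
C.r0=1 C.r1=2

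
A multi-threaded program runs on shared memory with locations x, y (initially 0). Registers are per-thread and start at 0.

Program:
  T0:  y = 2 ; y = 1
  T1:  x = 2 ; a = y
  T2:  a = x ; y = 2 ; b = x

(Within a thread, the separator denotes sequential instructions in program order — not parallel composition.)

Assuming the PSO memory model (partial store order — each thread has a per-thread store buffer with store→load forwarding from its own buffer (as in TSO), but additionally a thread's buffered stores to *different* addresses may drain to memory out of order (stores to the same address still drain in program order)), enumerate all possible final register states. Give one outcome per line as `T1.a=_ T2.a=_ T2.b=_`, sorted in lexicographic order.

outcome vector order: (T1.a,T2.a,T2.b)
|PSO outcomes| = 9

T1.a=0 T2.a=0 T2.b=0
T1.a=0 T2.a=0 T2.b=2
T1.a=0 T2.a=2 T2.b=2
T1.a=1 T2.a=0 T2.b=0
T1.a=1 T2.a=0 T2.b=2
T1.a=1 T2.a=2 T2.b=2
T1.a=2 T2.a=0 T2.b=0
T1.a=2 T2.a=0 T2.b=2
T1.a=2 T2.a=2 T2.b=2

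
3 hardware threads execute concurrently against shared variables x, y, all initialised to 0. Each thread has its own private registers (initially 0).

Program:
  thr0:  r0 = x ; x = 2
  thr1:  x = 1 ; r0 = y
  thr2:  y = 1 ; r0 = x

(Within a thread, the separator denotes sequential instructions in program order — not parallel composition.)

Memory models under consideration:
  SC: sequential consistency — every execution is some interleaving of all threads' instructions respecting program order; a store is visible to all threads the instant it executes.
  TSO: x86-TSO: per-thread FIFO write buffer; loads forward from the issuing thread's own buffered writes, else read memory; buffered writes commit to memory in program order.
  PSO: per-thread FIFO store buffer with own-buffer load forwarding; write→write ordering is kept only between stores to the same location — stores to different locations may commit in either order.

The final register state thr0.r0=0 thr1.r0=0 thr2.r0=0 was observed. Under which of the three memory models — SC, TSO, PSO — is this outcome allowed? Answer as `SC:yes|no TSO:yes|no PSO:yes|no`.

SC:no TSO:yes PSO:yes

outcome vector order: (thr0.r0,thr1.r0,thr2.r0)
SC (10): 0/0/1, 0/0/2, 0/1/0, 0/1/1, 0/1/2, 1/0/1, 1/0/2, 1/1/0, 1/1/1, 1/1/2
TSO (12): 0/0/0, 0/0/1, 0/0/2, 0/1/0, 0/1/1, 0/1/2, 1/0/0, 1/0/1, 1/0/2, 1/1/0, 1/1/1, 1/1/2
PSO (12): 0/0/0, 0/0/1, 0/0/2, 0/1/0, 0/1/1, 0/1/2, 1/0/0, 1/0/1, 1/0/2, 1/1/0, 1/1/1, 1/1/2
target 0/0/0 ∈ {TSO,PSO}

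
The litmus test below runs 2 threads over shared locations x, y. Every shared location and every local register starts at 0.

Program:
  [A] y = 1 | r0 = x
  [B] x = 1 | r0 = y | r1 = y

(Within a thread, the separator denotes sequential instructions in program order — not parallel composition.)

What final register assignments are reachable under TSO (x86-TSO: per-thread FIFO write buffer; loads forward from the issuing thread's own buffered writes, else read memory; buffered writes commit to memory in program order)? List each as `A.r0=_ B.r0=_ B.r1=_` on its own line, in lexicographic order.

A.r0=0 B.r0=0 B.r1=0
A.r0=0 B.r0=0 B.r1=1
A.r0=0 B.r0=1 B.r1=1
A.r0=1 B.r0=0 B.r1=0
A.r0=1 B.r0=0 B.r1=1
A.r0=1 B.r0=1 B.r1=1

outcome vector order: (A.r0,B.r0,B.r1)
|TSO outcomes| = 6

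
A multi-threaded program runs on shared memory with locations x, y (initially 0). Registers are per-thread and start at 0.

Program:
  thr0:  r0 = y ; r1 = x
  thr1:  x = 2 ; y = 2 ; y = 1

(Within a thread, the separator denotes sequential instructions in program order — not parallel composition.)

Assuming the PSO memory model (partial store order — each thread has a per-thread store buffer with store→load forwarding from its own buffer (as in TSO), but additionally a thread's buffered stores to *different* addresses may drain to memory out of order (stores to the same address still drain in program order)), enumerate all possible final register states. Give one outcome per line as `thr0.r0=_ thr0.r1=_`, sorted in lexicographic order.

outcome vector order: (thr0.r0,thr0.r1)
|PSO outcomes| = 6

thr0.r0=0 thr0.r1=0
thr0.r0=0 thr0.r1=2
thr0.r0=1 thr0.r1=0
thr0.r0=1 thr0.r1=2
thr0.r0=2 thr0.r1=0
thr0.r0=2 thr0.r1=2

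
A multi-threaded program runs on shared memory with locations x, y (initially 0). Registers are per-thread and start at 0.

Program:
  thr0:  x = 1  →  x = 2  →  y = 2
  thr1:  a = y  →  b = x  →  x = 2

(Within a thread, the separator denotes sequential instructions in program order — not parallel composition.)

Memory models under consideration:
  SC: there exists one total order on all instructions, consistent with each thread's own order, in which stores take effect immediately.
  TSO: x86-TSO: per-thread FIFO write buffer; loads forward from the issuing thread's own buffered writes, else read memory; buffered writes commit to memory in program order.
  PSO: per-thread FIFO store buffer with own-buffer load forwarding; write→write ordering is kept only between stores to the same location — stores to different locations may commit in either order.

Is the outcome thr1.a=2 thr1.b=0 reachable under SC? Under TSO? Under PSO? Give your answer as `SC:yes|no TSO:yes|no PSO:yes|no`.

outcome vector order: (thr1.a,thr1.b)
under SC → 0/0; 0/1; 0/2; 2/2
under TSO → 0/0; 0/1; 0/2; 2/2
under PSO → 0/0; 0/1; 0/2; 2/0; 2/1; 2/2
target 2/0 ∈ {PSO}

SC:no TSO:no PSO:yes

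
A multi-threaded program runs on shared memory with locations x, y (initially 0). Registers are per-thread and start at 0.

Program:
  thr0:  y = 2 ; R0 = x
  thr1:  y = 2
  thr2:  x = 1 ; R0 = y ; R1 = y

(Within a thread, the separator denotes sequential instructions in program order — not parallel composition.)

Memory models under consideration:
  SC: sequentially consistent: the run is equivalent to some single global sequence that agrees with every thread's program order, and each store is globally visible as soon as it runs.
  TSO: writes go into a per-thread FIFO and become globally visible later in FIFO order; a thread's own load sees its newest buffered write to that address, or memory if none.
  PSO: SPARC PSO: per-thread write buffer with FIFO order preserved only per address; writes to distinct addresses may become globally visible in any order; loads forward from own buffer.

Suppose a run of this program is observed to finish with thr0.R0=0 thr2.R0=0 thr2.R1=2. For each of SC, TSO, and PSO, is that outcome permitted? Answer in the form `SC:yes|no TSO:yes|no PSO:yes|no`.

SC:no TSO:yes PSO:yes

outcome vector order: (thr0.R0,thr2.R0,thr2.R1)
[SC] allowed = {<0 2 2>; <1 0 0>; <1 0 2>; <1 2 2>}
[TSO] allowed = {<0 0 0>; <0 0 2>; <0 2 2>; <1 0 0>; <1 0 2>; <1 2 2>}
[PSO] allowed = {<0 0 0>; <0 0 2>; <0 2 2>; <1 0 0>; <1 0 2>; <1 2 2>}
target <0 0 2> ∈ {TSO,PSO}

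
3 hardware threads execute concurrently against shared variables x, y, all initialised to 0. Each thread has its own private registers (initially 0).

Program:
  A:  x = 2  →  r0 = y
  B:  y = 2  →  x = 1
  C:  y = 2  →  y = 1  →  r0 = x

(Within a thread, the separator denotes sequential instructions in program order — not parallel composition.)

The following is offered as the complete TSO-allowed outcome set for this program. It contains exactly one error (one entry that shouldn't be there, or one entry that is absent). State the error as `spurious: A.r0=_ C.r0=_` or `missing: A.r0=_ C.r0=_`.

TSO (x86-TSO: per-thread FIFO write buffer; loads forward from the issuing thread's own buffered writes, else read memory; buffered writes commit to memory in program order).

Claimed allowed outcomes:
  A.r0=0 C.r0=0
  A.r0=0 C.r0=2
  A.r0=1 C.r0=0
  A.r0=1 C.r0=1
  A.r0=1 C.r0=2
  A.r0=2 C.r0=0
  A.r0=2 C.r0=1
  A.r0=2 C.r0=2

outcome vector order: (A.r0,C.r0)
[TSO] allowed = {00, 01, 02, 10, 11, 12, 20, 21, 22}
TSO∖claimed = {01}

missing: A.r0=0 C.r0=1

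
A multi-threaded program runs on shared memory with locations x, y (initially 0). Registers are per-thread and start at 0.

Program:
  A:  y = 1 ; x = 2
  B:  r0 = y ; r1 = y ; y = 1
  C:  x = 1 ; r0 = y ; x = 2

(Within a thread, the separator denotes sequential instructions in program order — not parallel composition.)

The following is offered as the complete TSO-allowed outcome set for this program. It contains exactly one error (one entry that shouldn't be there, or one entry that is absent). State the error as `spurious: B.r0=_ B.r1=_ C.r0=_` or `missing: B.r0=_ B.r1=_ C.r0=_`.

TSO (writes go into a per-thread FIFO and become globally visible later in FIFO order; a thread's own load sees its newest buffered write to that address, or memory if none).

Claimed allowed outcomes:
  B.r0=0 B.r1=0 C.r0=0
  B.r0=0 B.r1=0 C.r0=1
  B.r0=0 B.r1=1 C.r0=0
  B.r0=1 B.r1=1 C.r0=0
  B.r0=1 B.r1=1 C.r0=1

outcome vector order: (B.r0,B.r1,C.r0)
TSO (6): (0,0,0) (0,0,1) (0,1,0) (0,1,1) (1,1,0) (1,1,1)
TSO∖claimed = {(0,1,1)}

missing: B.r0=0 B.r1=1 C.r0=1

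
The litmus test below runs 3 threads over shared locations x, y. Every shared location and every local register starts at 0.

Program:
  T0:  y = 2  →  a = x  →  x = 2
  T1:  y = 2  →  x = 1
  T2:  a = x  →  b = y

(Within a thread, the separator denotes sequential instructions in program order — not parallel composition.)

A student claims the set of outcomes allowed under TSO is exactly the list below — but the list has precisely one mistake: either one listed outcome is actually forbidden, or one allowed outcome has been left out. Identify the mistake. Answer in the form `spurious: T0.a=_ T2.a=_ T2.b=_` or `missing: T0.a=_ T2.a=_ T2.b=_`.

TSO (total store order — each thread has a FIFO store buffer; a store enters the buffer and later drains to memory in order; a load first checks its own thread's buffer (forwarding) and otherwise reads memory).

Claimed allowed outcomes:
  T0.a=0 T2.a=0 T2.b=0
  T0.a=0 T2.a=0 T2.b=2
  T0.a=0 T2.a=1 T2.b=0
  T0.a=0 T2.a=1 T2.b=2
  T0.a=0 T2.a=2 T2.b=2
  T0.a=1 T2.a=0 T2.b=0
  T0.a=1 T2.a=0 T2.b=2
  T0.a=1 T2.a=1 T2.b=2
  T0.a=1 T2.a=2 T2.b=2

outcome vector order: (T0.a,T2.a,T2.b)
TSO: 8 outcomes — {<0 0 0>; <0 0 2>; <0 1 2>; <0 2 2>; <1 0 0>; <1 0 2>; <1 1 2>; <1 2 2>}
claimed∖TSO = {<0 1 0>}

spurious: T0.a=0 T2.a=1 T2.b=0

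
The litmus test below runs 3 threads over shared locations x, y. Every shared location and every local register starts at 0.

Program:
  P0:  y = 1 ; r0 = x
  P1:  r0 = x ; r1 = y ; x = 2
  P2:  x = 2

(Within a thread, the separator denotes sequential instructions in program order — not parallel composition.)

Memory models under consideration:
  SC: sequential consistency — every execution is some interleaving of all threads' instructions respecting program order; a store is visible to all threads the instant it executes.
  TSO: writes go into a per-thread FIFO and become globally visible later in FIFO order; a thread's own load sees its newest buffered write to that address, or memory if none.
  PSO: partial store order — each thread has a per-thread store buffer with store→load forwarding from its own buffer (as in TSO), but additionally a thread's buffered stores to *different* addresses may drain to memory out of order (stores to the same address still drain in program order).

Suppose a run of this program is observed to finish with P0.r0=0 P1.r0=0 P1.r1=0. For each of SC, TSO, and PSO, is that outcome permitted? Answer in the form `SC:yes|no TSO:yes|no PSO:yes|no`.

SC:yes TSO:yes PSO:yes

outcome vector order: (P0.r0,P1.r0,P1.r1)
SC: 7 outcomes — {000, 001, 021, 200, 201, 220, 221}
TSO: 8 outcomes — {000, 001, 020, 021, 200, 201, 220, 221}
PSO: 8 outcomes — {000, 001, 020, 021, 200, 201, 220, 221}
target 000 ∈ {SC,TSO,PSO}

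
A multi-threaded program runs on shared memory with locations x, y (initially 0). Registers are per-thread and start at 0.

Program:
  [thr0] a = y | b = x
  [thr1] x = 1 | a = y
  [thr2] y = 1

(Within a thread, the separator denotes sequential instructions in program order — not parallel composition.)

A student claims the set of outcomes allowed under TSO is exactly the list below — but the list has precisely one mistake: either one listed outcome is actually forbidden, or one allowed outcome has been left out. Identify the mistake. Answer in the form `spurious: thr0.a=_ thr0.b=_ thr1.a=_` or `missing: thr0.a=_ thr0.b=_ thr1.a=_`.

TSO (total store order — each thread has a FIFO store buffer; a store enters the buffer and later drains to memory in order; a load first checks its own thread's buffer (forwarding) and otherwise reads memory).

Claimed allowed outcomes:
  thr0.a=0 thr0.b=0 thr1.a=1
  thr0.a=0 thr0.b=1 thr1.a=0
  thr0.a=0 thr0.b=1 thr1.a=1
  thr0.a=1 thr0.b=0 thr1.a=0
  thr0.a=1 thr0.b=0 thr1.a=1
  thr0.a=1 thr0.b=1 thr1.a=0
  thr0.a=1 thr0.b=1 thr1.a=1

outcome vector order: (thr0.a,thr0.b,thr1.a)
TSO (8): 000 001 010 011 100 101 110 111
TSO∖claimed = {000}

missing: thr0.a=0 thr0.b=0 thr1.a=0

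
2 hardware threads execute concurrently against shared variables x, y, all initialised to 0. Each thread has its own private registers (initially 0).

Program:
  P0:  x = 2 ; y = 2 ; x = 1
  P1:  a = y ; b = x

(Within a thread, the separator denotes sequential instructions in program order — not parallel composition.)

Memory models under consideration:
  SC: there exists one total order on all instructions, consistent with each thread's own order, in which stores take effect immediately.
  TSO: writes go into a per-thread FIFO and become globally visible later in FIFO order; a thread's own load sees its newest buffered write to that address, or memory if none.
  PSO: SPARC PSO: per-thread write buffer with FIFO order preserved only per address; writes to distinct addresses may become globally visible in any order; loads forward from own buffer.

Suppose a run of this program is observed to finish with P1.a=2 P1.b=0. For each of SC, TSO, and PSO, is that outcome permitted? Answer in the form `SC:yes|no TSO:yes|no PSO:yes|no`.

SC:no TSO:no PSO:yes

outcome vector order: (P1.a,P1.b)
[SC] allowed = {00 01 02 21 22}
[TSO] allowed = {00 01 02 21 22}
[PSO] allowed = {00 01 02 20 21 22}
target 20 ∈ {PSO}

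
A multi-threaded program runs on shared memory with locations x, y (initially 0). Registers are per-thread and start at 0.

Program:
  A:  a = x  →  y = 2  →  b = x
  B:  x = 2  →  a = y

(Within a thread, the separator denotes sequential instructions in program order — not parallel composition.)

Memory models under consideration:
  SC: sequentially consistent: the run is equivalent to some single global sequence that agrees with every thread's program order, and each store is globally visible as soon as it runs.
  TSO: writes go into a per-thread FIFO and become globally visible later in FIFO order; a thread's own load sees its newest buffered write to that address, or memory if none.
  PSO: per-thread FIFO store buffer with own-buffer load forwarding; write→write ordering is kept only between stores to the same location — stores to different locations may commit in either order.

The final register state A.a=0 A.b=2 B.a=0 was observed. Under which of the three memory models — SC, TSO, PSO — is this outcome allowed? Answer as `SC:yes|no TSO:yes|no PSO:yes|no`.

outcome vector order: (A.a,A.b,B.a)
SC: 5 outcomes — {<0 0 2>, <0 2 0>, <0 2 2>, <2 2 0>, <2 2 2>}
TSO: 6 outcomes — {<0 0 0>, <0 0 2>, <0 2 0>, <0 2 2>, <2 2 0>, <2 2 2>}
PSO: 6 outcomes — {<0 0 0>, <0 0 2>, <0 2 0>, <0 2 2>, <2 2 0>, <2 2 2>}
target <0 2 0> ∈ {SC,TSO,PSO}

SC:yes TSO:yes PSO:yes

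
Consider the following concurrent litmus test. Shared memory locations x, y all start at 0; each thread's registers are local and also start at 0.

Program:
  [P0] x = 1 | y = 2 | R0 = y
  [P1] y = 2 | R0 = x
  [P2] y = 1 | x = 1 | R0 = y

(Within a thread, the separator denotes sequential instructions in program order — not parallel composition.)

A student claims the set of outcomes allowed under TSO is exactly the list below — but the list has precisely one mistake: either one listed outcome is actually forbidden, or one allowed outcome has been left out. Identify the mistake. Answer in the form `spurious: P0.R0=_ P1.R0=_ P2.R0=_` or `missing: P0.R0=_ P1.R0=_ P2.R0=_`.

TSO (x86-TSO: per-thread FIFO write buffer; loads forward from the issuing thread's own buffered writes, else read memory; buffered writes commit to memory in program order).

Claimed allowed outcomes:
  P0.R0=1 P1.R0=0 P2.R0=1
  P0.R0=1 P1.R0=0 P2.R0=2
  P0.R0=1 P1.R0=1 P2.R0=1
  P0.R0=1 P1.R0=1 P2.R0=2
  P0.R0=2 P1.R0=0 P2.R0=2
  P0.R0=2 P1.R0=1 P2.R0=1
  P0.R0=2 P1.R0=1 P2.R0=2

missing: P0.R0=2 P1.R0=0 P2.R0=1

outcome vector order: (P0.R0,P1.R0,P2.R0)
under TSO → 1/0/1, 1/0/2, 1/1/1, 1/1/2, 2/0/1, 2/0/2, 2/1/1, 2/1/2
TSO∖claimed = {2/0/1}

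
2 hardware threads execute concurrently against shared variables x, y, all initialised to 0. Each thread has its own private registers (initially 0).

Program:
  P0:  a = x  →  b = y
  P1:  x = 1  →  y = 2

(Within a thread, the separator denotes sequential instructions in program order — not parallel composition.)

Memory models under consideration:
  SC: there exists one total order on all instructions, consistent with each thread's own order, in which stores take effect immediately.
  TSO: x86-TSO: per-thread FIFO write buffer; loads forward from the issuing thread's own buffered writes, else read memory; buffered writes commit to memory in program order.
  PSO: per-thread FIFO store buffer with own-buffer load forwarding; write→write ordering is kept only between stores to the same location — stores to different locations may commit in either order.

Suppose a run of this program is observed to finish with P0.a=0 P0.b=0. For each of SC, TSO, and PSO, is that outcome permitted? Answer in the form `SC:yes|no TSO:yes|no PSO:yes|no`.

outcome vector order: (P0.a,P0.b)
SC: 4 outcomes — {00 02 10 12}
TSO: 4 outcomes — {00 02 10 12}
PSO: 4 outcomes — {00 02 10 12}
target 00 ∈ {SC,TSO,PSO}

SC:yes TSO:yes PSO:yes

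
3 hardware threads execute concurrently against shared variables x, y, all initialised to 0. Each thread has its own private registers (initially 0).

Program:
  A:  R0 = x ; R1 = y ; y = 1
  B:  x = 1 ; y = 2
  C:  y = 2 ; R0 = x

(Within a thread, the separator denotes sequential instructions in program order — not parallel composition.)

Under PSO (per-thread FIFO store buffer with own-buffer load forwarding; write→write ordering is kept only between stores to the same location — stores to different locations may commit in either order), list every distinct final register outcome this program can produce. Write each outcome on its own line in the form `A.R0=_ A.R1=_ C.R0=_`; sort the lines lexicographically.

A.R0=0 A.R1=0 C.R0=0
A.R0=0 A.R1=0 C.R0=1
A.R0=0 A.R1=2 C.R0=0
A.R0=0 A.R1=2 C.R0=1
A.R0=1 A.R1=0 C.R0=0
A.R0=1 A.R1=0 C.R0=1
A.R0=1 A.R1=2 C.R0=0
A.R0=1 A.R1=2 C.R0=1

outcome vector order: (A.R0,A.R1,C.R0)
|PSO outcomes| = 8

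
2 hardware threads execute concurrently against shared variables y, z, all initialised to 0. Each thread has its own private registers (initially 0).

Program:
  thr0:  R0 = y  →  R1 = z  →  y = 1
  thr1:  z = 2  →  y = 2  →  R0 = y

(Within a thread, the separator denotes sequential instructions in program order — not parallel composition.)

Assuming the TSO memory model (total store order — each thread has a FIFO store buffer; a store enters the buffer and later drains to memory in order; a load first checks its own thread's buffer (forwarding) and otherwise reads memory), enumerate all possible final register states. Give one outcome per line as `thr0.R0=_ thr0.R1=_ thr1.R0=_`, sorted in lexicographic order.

outcome vector order: (thr0.R0,thr0.R1,thr1.R0)
|TSO outcomes| = 6

thr0.R0=0 thr0.R1=0 thr1.R0=1
thr0.R0=0 thr0.R1=0 thr1.R0=2
thr0.R0=0 thr0.R1=2 thr1.R0=1
thr0.R0=0 thr0.R1=2 thr1.R0=2
thr0.R0=2 thr0.R1=2 thr1.R0=1
thr0.R0=2 thr0.R1=2 thr1.R0=2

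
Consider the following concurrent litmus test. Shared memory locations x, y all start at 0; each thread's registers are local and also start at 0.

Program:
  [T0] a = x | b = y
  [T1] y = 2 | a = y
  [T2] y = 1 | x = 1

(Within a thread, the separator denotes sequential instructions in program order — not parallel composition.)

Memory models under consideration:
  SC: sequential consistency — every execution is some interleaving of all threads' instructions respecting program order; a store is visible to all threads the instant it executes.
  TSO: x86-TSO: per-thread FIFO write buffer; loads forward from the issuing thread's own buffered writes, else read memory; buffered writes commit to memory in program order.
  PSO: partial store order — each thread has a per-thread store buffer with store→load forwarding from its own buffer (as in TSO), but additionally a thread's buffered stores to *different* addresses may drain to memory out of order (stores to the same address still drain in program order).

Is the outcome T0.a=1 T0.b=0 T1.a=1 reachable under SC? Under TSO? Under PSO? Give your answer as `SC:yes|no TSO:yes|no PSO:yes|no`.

SC:no TSO:no PSO:yes

outcome vector order: (T0.a,T0.b,T1.a)
SC (9): <0 0 1>, <0 0 2>, <0 1 1>, <0 1 2>, <0 2 1>, <0 2 2>, <1 1 1>, <1 1 2>, <1 2 2>
TSO (9): <0 0 1>, <0 0 2>, <0 1 1>, <0 1 2>, <0 2 1>, <0 2 2>, <1 1 1>, <1 1 2>, <1 2 2>
PSO (12): <0 0 1>, <0 0 2>, <0 1 1>, <0 1 2>, <0 2 1>, <0 2 2>, <1 0 1>, <1 0 2>, <1 1 1>, <1 1 2>, <1 2 1>, <1 2 2>
target <1 0 1> ∈ {PSO}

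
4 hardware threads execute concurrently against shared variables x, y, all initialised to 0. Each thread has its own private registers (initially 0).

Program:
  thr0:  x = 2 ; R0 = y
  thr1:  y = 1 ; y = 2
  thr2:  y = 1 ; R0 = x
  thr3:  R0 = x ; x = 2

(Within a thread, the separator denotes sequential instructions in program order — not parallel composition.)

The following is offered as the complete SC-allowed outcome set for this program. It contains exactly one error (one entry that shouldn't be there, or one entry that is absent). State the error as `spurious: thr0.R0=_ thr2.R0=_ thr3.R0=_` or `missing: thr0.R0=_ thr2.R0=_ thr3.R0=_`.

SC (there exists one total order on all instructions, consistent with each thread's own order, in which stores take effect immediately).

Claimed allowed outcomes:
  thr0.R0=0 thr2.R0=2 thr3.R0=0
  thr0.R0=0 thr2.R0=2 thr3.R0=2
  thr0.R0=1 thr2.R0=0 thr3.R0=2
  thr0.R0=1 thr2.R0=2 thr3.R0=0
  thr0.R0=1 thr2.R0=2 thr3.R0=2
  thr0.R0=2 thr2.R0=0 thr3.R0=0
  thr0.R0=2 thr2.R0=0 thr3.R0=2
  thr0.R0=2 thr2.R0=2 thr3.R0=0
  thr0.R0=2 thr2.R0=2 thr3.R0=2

outcome vector order: (thr0.R0,thr2.R0,thr3.R0)
under SC → 020 022 100 102 120 122 200 202 220 222
SC∖claimed = {100}

missing: thr0.R0=1 thr2.R0=0 thr3.R0=0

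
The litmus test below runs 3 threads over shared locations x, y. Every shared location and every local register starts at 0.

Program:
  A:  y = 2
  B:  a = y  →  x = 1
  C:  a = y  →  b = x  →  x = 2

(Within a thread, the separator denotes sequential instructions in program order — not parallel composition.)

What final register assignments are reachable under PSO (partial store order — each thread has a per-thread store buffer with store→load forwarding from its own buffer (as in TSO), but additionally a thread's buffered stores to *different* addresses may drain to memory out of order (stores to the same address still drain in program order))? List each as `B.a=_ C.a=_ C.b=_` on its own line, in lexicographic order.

outcome vector order: (B.a,C.a,C.b)
|PSO outcomes| = 8

B.a=0 C.a=0 C.b=0
B.a=0 C.a=0 C.b=1
B.a=0 C.a=2 C.b=0
B.a=0 C.a=2 C.b=1
B.a=2 C.a=0 C.b=0
B.a=2 C.a=0 C.b=1
B.a=2 C.a=2 C.b=0
B.a=2 C.a=2 C.b=1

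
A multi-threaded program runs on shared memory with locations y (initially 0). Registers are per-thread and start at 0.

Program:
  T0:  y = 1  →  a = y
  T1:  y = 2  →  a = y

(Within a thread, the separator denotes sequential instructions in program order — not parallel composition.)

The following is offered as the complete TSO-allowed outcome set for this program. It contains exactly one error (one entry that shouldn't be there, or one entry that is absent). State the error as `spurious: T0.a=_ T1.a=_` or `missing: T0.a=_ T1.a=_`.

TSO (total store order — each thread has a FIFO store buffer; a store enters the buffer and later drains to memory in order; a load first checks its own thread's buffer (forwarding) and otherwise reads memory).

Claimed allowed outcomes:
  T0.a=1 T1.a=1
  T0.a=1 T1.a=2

missing: T0.a=2 T1.a=2

outcome vector order: (T0.a,T1.a)
under TSO → 1/1, 1/2, 2/2
TSO∖claimed = {2/2}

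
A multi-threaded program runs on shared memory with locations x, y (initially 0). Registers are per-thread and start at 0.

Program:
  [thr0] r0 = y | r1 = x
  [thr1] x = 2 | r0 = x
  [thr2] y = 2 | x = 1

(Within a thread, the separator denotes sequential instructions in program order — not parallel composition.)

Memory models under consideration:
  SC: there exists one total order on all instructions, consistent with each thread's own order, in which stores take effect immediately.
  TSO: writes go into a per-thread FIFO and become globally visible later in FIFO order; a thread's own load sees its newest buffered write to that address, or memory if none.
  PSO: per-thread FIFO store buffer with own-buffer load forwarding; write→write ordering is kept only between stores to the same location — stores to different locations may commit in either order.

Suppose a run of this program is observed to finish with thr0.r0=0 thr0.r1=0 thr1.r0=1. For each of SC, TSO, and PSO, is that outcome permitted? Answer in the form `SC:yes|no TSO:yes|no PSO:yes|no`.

SC:yes TSO:yes PSO:yes

outcome vector order: (thr0.r0,thr0.r1,thr1.r0)
[SC] allowed = {(0,0,1) (0,0,2) (0,1,1) (0,1,2) (0,2,1) (0,2,2) (2,0,1) (2,0,2) (2,1,1) (2,1,2) (2,2,1) (2,2,2)}
[TSO] allowed = {(0,0,1) (0,0,2) (0,1,1) (0,1,2) (0,2,1) (0,2,2) (2,0,1) (2,0,2) (2,1,1) (2,1,2) (2,2,1) (2,2,2)}
[PSO] allowed = {(0,0,1) (0,0,2) (0,1,1) (0,1,2) (0,2,1) (0,2,2) (2,0,1) (2,0,2) (2,1,1) (2,1,2) (2,2,1) (2,2,2)}
target (0,0,1) ∈ {SC,TSO,PSO}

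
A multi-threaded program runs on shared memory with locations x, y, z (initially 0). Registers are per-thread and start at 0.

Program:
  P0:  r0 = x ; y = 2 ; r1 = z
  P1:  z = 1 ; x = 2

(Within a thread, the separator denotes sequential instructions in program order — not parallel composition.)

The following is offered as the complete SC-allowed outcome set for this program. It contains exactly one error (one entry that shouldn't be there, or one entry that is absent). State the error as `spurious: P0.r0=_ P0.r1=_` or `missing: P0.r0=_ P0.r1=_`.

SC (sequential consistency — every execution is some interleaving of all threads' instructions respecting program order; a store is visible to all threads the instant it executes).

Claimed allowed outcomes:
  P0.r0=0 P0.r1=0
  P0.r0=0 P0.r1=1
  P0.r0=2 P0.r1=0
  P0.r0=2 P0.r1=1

outcome vector order: (P0.r0,P0.r1)
under SC → 00 01 21
claimed∖SC = {20}

spurious: P0.r0=2 P0.r1=0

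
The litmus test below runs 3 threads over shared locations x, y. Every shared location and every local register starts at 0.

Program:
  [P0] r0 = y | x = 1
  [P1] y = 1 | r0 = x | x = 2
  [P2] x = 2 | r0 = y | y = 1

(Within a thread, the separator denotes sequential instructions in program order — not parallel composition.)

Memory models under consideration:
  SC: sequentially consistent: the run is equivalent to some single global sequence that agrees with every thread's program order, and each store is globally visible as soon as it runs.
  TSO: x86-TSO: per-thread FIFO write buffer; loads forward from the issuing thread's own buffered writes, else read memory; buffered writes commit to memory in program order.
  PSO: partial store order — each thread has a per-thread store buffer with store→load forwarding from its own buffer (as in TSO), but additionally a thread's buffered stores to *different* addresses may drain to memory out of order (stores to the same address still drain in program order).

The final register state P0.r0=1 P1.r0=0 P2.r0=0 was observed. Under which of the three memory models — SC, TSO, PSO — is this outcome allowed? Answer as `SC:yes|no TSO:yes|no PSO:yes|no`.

outcome vector order: (P0.r0,P1.r0,P2.r0)
SC: 10 outcomes — {<0 0 1> <0 1 0> <0 1 1> <0 2 0> <0 2 1> <1 0 1> <1 1 0> <1 1 1> <1 2 0> <1 2 1>}
TSO: 12 outcomes — {<0 0 0> <0 0 1> <0 1 0> <0 1 1> <0 2 0> <0 2 1> <1 0 0> <1 0 1> <1 1 0> <1 1 1> <1 2 0> <1 2 1>}
PSO: 12 outcomes — {<0 0 0> <0 0 1> <0 1 0> <0 1 1> <0 2 0> <0 2 1> <1 0 0> <1 0 1> <1 1 0> <1 1 1> <1 2 0> <1 2 1>}
target <1 0 0> ∈ {TSO,PSO}

SC:no TSO:yes PSO:yes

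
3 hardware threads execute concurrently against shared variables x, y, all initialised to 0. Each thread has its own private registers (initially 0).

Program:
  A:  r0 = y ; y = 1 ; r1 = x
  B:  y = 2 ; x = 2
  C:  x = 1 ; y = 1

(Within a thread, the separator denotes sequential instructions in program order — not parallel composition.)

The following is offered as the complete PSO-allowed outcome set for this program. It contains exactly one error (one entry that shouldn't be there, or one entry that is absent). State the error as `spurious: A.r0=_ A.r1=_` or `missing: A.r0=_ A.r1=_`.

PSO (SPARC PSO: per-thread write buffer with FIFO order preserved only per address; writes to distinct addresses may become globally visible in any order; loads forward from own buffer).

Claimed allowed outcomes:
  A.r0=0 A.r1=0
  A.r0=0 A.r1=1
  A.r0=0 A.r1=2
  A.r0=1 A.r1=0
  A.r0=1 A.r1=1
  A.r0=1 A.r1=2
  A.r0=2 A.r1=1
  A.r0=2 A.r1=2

outcome vector order: (A.r0,A.r1)
PSO: 9 outcomes — {<0 0>; <0 1>; <0 2>; <1 0>; <1 1>; <1 2>; <2 0>; <2 1>; <2 2>}
PSO∖claimed = {<2 0>}

missing: A.r0=2 A.r1=0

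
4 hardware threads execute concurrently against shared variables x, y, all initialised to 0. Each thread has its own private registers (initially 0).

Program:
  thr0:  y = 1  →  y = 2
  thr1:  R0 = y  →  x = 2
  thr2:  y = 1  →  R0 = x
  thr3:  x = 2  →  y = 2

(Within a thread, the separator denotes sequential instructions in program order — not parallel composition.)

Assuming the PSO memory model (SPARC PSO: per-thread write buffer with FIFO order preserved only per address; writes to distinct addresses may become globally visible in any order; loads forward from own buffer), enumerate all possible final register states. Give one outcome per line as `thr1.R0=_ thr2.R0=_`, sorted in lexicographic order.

thr1.R0=0 thr2.R0=0
thr1.R0=0 thr2.R0=2
thr1.R0=1 thr2.R0=0
thr1.R0=1 thr2.R0=2
thr1.R0=2 thr2.R0=0
thr1.R0=2 thr2.R0=2

outcome vector order: (thr1.R0,thr2.R0)
|PSO outcomes| = 6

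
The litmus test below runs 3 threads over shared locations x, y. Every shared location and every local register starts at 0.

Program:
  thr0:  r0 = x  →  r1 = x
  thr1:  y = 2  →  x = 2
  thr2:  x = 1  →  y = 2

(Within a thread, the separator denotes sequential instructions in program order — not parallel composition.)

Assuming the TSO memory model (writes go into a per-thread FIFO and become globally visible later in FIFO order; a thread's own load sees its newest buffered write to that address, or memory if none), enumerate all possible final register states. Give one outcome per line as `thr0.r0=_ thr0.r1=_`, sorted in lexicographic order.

outcome vector order: (thr0.r0,thr0.r1)
|TSO outcomes| = 7

thr0.r0=0 thr0.r1=0
thr0.r0=0 thr0.r1=1
thr0.r0=0 thr0.r1=2
thr0.r0=1 thr0.r1=1
thr0.r0=1 thr0.r1=2
thr0.r0=2 thr0.r1=1
thr0.r0=2 thr0.r1=2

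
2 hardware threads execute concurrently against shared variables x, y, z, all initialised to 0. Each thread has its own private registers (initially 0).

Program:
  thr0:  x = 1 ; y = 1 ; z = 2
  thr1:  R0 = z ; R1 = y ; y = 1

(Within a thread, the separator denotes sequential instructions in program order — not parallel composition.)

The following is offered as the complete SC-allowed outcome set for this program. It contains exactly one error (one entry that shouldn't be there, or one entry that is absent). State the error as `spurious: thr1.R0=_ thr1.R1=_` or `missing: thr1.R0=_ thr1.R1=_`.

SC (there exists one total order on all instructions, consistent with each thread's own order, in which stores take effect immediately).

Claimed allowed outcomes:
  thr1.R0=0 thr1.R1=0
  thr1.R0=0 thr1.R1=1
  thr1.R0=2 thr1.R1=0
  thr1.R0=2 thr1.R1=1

outcome vector order: (thr1.R0,thr1.R1)
under SC → (0,0); (0,1); (2,1)
claimed∖SC = {(2,0)}

spurious: thr1.R0=2 thr1.R1=0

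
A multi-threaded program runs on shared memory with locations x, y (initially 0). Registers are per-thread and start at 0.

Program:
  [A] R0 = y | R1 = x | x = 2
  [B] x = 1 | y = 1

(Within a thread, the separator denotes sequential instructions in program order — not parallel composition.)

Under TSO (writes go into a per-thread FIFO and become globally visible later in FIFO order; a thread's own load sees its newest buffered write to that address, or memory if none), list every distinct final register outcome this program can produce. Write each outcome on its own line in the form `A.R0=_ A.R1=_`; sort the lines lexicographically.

outcome vector order: (A.R0,A.R1)
|TSO outcomes| = 3

A.R0=0 A.R1=0
A.R0=0 A.R1=1
A.R0=1 A.R1=1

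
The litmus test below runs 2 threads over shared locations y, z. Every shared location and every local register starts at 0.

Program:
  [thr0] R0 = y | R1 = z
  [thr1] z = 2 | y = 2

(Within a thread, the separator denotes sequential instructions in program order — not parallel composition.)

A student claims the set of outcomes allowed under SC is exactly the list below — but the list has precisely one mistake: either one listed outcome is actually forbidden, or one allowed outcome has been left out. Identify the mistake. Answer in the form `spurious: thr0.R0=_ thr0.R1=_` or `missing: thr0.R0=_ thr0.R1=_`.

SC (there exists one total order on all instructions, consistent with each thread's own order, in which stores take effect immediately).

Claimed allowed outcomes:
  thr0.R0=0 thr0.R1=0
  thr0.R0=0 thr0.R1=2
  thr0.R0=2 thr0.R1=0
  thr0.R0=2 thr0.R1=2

spurious: thr0.R0=2 thr0.R1=0

outcome vector order: (thr0.R0,thr0.R1)
under SC → 0/0, 0/2, 2/2
claimed∖SC = {2/0}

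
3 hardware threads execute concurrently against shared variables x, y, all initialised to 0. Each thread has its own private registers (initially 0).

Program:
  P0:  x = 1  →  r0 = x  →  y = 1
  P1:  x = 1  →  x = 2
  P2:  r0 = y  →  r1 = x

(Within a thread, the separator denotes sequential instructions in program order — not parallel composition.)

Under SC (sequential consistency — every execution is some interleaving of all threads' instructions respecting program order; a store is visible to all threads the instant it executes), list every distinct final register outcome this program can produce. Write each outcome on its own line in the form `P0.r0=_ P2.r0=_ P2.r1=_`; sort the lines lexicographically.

outcome vector order: (P0.r0,P2.r0,P2.r1)
|SC outcomes| = 9

P0.r0=1 P2.r0=0 P2.r1=0
P0.r0=1 P2.r0=0 P2.r1=1
P0.r0=1 P2.r0=0 P2.r1=2
P0.r0=1 P2.r0=1 P2.r1=1
P0.r0=1 P2.r0=1 P2.r1=2
P0.r0=2 P2.r0=0 P2.r1=0
P0.r0=2 P2.r0=0 P2.r1=1
P0.r0=2 P2.r0=0 P2.r1=2
P0.r0=2 P2.r0=1 P2.r1=2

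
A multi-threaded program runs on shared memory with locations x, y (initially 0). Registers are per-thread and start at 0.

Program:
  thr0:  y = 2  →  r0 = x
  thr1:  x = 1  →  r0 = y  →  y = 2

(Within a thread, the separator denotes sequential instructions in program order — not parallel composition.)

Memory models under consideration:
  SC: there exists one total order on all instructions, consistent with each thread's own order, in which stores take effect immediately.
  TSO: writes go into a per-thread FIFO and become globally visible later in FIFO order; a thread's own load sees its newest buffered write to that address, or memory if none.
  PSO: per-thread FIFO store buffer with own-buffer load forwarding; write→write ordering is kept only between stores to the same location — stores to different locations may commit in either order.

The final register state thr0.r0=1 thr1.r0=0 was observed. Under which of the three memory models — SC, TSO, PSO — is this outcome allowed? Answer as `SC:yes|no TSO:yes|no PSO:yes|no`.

SC:yes TSO:yes PSO:yes

outcome vector order: (thr0.r0,thr1.r0)
[SC] allowed = {0/2 1/0 1/2}
[TSO] allowed = {0/0 0/2 1/0 1/2}
[PSO] allowed = {0/0 0/2 1/0 1/2}
target 1/0 ∈ {SC,TSO,PSO}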